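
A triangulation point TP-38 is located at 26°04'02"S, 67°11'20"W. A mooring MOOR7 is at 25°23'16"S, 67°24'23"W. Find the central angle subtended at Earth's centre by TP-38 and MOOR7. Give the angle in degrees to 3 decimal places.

0.707°

TP-38: φ = -26.06722°, λ = -67.18889°
MOOR7: φ = -25.38778°, λ = -67.40639°
Δφ = 0.6794°,  Δλ = -0.2175°
a = sin²(Δφ/2) + cos φ₁ cos φ₂ sin²(Δλ/2) = 0.000038
c = 2·arcsin(√a) = 0.012342 rad = 0.7071°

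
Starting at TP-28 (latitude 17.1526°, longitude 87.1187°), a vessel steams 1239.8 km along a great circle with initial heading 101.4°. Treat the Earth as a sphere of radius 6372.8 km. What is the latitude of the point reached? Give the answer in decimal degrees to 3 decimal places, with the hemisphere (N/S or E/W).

14.646°N

δ = d/R = 1239.8/6372.8 = 0.194546 rad
φ₂ = arcsin(sin φ₁ cos δ + cos φ₁ sin δ cos θ)
   = arcsin(0.29492·0.98114 + 0.95552·0.19332·-0.19766) = 14.64578°
λ₂ = λ₁ + atan2(sin θ sin δ cos φ₁, cos δ − sin φ₁ sin φ₂) = 98.41431°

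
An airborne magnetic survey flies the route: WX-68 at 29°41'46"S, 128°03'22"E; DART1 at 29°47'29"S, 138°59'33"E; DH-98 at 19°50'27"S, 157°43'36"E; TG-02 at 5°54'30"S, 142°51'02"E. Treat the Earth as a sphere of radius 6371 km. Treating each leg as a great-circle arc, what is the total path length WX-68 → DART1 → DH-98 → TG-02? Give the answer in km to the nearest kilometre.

WX-68: φ = -29.69611°, λ = +128.05611°
DART1: φ = -29.79139°, λ = +138.99250°
DH-98: φ = -19.84083°, λ = +157.72667°
TG-02: φ = -5.90833°, λ = +142.85056°
WX-68→DART1: c = 0.165675 rad, d = 1055.51 km
DART1→DH-98: c = 0.343126 rad, d = 2186.06 km
DH-98→TG-02: c = 0.350444 rad, d = 2232.68 km
Total = 1055.51 + 2186.06 + 2232.68 = 5474.25 km

5474 km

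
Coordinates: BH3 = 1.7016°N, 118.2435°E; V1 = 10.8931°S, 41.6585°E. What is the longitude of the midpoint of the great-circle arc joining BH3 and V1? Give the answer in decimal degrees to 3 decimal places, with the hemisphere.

80.352°E

Bx = cos φ₂ cos Δλ = 0.227822,  By = cos φ₂ sin Δλ = -0.955188
φₘ = atan2(sin φ₁ + sin φ₂, √((cos φ₁ + Bx)² + By²)) = -5.84758°
λₘ = λ₁ + atan2(By, cos φ₁ + Bx) = 80.35228°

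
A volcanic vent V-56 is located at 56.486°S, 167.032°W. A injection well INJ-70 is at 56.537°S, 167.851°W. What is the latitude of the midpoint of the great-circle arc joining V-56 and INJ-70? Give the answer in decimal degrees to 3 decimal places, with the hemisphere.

Bx = cos φ₂ cos Δλ = 0.551342,  By = cos φ₂ sin Δλ = -0.007882
φₘ = atan2(sin φ₁ + sin φ₂, √((cos φ₁ + Bx)² + By²)) = -56.51217°
λₘ = λ₁ + atan2(By, cos φ₁ + Bx) = -167.44122°

56.512°S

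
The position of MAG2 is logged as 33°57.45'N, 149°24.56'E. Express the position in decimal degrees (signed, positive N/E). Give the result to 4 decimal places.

+33.9575°, +149.4093°

lat: 33.9575° N → +33.9575°
lon: 149.4093° E → +149.4093°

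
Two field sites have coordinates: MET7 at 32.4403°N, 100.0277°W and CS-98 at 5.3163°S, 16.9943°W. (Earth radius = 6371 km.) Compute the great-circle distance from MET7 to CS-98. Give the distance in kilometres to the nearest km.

9675 km

Δφ = -37.7566°,  Δλ = 83.0334°
a = sin²(Δφ/2) + cos φ₁ cos φ₂ sin²(Δλ/2) = 0.473889
c = 2·arcsin(√a) = 1.518551 rad = 87.0066°
d = R·c = 6371 × 1.518551 = 9674.7 km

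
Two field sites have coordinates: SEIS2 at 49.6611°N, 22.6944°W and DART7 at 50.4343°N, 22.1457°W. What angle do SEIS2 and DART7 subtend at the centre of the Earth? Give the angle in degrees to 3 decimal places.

0.850°

Δφ = 0.7732°,  Δλ = 0.5487°
a = sin²(Δφ/2) + cos φ₁ cos φ₂ sin²(Δλ/2) = 0.000055
c = 2·arcsin(√a) = 0.014830 rad = 0.8497°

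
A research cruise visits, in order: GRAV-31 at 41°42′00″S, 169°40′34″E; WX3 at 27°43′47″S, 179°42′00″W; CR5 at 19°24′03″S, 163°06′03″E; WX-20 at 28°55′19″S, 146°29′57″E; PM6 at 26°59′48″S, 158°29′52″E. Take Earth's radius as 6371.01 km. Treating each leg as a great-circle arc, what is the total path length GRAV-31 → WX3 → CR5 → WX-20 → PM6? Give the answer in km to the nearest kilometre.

GRAV-31: φ = -41.70000°, λ = +169.67611°
WX3: φ = -27.72972°, λ = -179.70000°
CR5: φ = -19.40083°, λ = +163.10083°
WX-20: φ = -28.92194°, λ = +146.49917°
PM6: φ = -26.99667°, λ = +158.49778°
GRAV-31→WX3: c = 0.287017 rad, d = 1828.59 km
WX3→CR5: c = 0.310703 rad, d = 1979.49 km
CR5→WX-20: c = 0.311712 rad, d = 1985.92 km
WX-20→PM6: c = 0.187911 rad, d = 1197.18 km
Total = 1828.59 + 1979.49 + 1985.92 + 1197.18 = 6991.19 km

6991 km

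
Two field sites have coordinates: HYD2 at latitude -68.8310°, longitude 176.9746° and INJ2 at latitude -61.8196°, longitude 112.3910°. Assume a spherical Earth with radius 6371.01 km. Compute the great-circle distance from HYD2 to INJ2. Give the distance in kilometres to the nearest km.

Δφ = 7.0114°,  Δλ = -64.5836°
a = sin²(Δφ/2) + cos φ₁ cos φ₂ sin²(Δλ/2) = 0.052411
c = 2·arcsin(√a) = 0.461967 rad = 26.4688°
d = R·c = 6371.01 × 0.461967 = 2943.2 km

2943 km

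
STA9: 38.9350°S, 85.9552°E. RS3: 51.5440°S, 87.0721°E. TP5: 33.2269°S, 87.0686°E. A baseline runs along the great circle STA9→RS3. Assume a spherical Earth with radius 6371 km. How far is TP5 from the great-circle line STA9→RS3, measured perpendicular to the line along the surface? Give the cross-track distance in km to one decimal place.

138.5 km

δ₁₃ = central angle STA9→TP5 = 0.100853 rad  (haversine)
θ₁₃ = bearing STA9→TP5 = 9.291°,  θ₁₂ = bearing STA9→RS3 = 176.823°
dₓₜ = R·arcsin(sin δ₁₃ · sin(θ₁₃ − θ₁₂)) = 6371·arcsin(0.10068·sin(-167.532°)) = -138.496 km
|dₓₜ| = 138.496 km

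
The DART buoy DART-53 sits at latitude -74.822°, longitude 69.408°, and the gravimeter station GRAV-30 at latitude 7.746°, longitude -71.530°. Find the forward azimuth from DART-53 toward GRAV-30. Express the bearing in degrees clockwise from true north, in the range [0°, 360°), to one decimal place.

221.4°

Δλ = -140.9380°
y = sin Δλ · cos φ₂ = -0.624411
x = cos φ₁ sin φ₂ − sin φ₁ cos φ₂ cos Δλ = -0.707253
θ = atan2(y, x) = -138.5597° → 221.4403° (mod 360°)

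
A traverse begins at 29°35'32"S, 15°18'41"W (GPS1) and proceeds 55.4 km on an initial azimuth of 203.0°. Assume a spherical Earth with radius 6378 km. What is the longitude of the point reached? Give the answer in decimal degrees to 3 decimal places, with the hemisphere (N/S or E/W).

15.536°W

GPS1: φ = -29.59222°, λ = -15.31139°
δ = d/R = 55.4/6378 = 0.008686 rad
φ₂ = arcsin(sin φ₁ cos δ + cos φ₁ sin δ cos θ)
   = arcsin(-0.49382·0.99996 + 0.86956·0.00869·-0.92050) = -30.05015°
λ₂ = λ₁ + atan2(sin θ sin δ cos φ₁, cos δ − sin φ₁ sin φ₂) = -15.53604°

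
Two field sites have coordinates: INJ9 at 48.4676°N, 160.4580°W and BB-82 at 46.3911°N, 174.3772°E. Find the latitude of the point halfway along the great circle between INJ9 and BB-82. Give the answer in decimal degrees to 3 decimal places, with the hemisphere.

48.122°N

Bx = cos φ₂ cos Δλ = 0.624268,  By = cos φ₂ sin Δλ = -0.293290
φₘ = atan2(sin φ₁ + sin φ₂, √((cos φ₁ + Bx)² + By²)) = 48.12220°
λₘ = λ₁ + atan2(By, cos φ₁ + Bx) = -173.29270°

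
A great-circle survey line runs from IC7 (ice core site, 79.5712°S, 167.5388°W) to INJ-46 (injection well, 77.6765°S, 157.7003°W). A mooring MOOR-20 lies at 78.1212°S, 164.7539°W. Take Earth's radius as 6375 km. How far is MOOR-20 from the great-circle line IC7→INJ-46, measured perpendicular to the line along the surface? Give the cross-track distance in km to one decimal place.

δ₁₃ = central angle IC7→MOOR-20 = 0.026990 rad  (haversine)
θ₁₃ = bearing IC7→MOOR-20 = 21.752°,  θ₁₂ = bearing IC7→INJ-46 = 50.582°
dₓₜ = R·arcsin(sin δ₁₃ · sin(θ₁₃ − θ₁₂)) = 6375·arcsin(0.02699·sin(-28.830°)) = -82.963 km
|dₓₜ| = 82.963 km

83.0 km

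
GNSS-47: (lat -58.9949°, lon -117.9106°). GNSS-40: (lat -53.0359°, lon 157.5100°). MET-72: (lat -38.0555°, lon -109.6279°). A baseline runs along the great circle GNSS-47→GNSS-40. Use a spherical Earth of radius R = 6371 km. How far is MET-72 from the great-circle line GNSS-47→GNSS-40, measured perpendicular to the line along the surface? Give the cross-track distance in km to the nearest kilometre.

1549 km

δ₁₃ = central angle GNSS-47→MET-72 = 0.377122 rad  (haversine)
θ₁₃ = bearing GNSS-47→MET-72 = 17.941°,  θ₁₂ = bearing GNSS-47→GNSS-40 = 238.775°
dₓₜ = R·arcsin(sin δ₁₃ · sin(θ₁₃ − θ₁₂)) = 6371·arcsin(0.36825·sin(-220.834°)) = 1549.278 km
|dₓₜ| = 1549.278 km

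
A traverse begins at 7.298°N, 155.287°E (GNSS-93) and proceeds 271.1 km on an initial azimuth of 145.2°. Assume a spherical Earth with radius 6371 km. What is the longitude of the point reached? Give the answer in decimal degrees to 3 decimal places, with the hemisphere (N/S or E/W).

δ = d/R = 271.1/6371 = 0.042552 rad
φ₂ = arcsin(sin φ₁ cos δ + cos φ₁ sin δ cos θ)
   = arcsin(0.12703·0.99909 + 0.99190·0.04254·-0.82115) = 5.29403°
λ₂ = λ₁ + atan2(sin θ sin δ cos φ₁, cos δ − sin φ₁ sin φ₂) = 156.68411°

156.684°E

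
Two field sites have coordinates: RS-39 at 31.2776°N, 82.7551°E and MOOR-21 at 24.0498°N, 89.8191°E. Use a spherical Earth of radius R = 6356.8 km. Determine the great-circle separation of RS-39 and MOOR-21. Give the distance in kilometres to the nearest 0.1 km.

Δφ = -7.2278°,  Δλ = 7.0640°
a = sin²(Δφ/2) + cos φ₁ cos φ₂ sin²(Δλ/2) = 0.006935
c = 2·arcsin(√a) = 0.166749 rad = 9.5540°
d = R·c = 6356.8 × 0.166749 = 1060.0 km

1060.0 km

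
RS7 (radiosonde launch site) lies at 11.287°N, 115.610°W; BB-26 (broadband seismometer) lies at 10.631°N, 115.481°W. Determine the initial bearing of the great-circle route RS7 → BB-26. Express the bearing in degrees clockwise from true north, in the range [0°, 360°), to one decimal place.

169.1°

Δλ = 0.1290°
y = sin Δλ · cos φ₂ = 0.002213
x = cos φ₁ sin φ₂ − sin φ₁ cos φ₂ cos Δλ = -0.011449
θ = atan2(y, x) = 169.0606° → 169.0606° (mod 360°)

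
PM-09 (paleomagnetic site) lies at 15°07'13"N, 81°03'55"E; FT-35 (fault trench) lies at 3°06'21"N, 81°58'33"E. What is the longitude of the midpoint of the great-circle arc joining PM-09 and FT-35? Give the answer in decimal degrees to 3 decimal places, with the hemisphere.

81.528°E

PM-09: φ = +15.12028°, λ = +81.06528°
FT-35: φ = +3.10583°, λ = +81.97583°
Bx = cos φ₂ cos Δλ = 0.998405,  By = cos φ₂ sin Δλ = 0.015868
φₘ = atan2(sin φ₁ + sin φ₂, √((cos φ₁ + Bx)² + By²)) = 9.11334°
λₘ = λ₁ + atan2(By, cos φ₁ + Bx) = 81.52824°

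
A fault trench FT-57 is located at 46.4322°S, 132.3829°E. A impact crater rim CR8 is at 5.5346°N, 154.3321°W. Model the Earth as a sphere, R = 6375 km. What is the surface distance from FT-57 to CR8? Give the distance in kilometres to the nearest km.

9199 km

Δφ = 51.9668°,  Δλ = 73.2850°
a = sin²(Δφ/2) + cos φ₁ cos φ₂ sin²(Δλ/2) = 0.436290
c = 2·arcsin(√a) = 1.443029 rad = 82.6795°
d = R·c = 6375 × 1.443029 = 9199.3 km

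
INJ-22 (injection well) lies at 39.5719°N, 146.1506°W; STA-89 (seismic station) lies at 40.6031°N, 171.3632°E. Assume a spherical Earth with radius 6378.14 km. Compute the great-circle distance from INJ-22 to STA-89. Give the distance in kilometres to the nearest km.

3585 km

Δφ = 1.0312°,  Δλ = -42.4862°
a = sin²(Δφ/2) + cos φ₁ cos φ₂ sin²(Δλ/2) = 0.076911
c = 2·arcsin(√a) = 0.562025 rad = 32.2017°
d = R·c = 6378.14 × 0.562025 = 3584.7 km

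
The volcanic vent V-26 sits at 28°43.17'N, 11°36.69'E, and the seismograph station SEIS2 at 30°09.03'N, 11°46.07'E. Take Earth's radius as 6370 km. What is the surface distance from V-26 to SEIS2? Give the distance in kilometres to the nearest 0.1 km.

V-26: φ = +28.71950°, λ = +11.61150°
SEIS2: φ = +30.15050°, λ = +11.76783°
Δφ = 1.4310°,  Δλ = 0.1563°
a = sin²(Δφ/2) + cos φ₁ cos φ₂ sin²(Δλ/2) = 0.000157
c = 2·arcsin(√a) = 0.025088 rad = 1.4375°
d = R·c = 6370 × 0.025088 = 159.8 km

159.8 km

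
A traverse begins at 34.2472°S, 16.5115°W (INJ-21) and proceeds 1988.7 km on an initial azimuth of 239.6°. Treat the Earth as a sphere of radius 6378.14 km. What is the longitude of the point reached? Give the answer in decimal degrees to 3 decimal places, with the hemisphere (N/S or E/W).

δ = d/R = 1988.7/6378.14 = 0.311799 rad
φ₂ = arcsin(sin φ₁ cos δ + cos φ₁ sin δ cos θ)
   = arcsin(-0.56276·0.95178 + 0.82662·0.30677·-0.50603) = -41.60192°
λ₂ = λ₁ + atan2(sin θ sin δ cos φ₁, cos δ − sin φ₁ sin φ₂) = -37.23402°

37.234°W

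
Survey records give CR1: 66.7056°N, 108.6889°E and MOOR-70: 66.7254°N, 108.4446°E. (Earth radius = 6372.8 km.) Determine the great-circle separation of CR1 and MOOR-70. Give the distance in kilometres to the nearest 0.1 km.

11.0 km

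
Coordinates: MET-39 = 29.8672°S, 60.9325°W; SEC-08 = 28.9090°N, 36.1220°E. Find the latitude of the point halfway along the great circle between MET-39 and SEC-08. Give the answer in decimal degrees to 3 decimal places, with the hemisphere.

Bx = cos φ₂ cos Δλ = -0.107509,  By = cos φ₂ sin Δλ = 0.868762
φₘ = atan2(sin φ₁ + sin φ₂, √((cos φ₁ + Bx)² + By²)) = -0.72340°
λₘ = λ₁ + atan2(By, cos φ₁ + Bx) = -12.09997°

0.723°S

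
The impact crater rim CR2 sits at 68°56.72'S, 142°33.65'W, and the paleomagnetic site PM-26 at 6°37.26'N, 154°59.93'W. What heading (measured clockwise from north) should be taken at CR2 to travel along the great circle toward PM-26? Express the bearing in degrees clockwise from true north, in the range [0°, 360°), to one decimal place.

347.3°

CR2: φ = -68.94533°, λ = -142.56083°
PM-26: φ = +6.62100°, λ = -154.99883°
Δλ = -12.4380°
y = sin Δλ · cos φ₂ = -0.213947
x = cos φ₁ sin φ₂ − sin φ₁ cos φ₂ cos Δλ = 0.946680
θ = atan2(y, x) = -12.7347° → 347.2653° (mod 360°)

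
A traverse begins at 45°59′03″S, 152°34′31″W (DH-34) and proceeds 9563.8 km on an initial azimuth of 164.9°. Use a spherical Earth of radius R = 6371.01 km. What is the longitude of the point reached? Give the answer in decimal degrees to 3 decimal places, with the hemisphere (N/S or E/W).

5.458°E

DH-34: φ = -45.98417°, λ = -152.57528°
δ = d/R = 9563.8/6371.01 = 1.501143 rad
φ₂ = arcsin(sin φ₁ cos δ + cos φ₁ sin δ cos θ)
   = arcsin(-0.71915·0.06960 + 0.69486·0.99758·-0.96547) = -45.99581°
λ₂ = λ₁ + atan2(sin θ sin δ cos φ₁, cos δ − sin φ₁ sin φ₂) = 5.45767°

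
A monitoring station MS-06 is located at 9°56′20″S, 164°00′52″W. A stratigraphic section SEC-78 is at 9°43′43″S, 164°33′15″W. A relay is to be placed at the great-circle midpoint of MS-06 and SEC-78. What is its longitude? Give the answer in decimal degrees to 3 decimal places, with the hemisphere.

164.284°W

MS-06: φ = -9.93889°, λ = -164.01444°
SEC-78: φ = -9.72861°, λ = -164.55417°
Bx = cos φ₂ cos Δλ = 0.985575,  By = cos φ₂ sin Δλ = -0.009284
φₘ = atan2(sin φ₁ + sin φ₂, √((cos φ₁ + Bx)² + By²)) = -9.83386°
λₘ = λ₁ + atan2(By, cos φ₁ + Bx) = -164.28439°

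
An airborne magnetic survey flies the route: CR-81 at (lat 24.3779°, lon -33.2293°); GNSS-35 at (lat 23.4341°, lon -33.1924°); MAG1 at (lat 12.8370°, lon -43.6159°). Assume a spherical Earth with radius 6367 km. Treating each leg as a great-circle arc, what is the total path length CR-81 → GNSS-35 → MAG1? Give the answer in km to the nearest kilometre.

CR-81→GNSS-35: c = 0.016483 rad, d = 104.95 km
GNSS-35→MAG1: c = 0.252937 rad, d = 1610.45 km
Total = 104.95 + 1610.45 = 1715.40 km

1715 km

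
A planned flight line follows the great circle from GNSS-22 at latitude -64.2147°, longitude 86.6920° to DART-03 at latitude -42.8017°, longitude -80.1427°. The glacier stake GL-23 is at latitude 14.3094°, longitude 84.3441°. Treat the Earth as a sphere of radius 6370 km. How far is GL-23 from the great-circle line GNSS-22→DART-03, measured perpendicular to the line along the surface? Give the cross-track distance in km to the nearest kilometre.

δ₁₃ = central angle GNSS-22→GL-23 = 1.370865 rad  (haversine)
θ₁₃ = bearing GNSS-22→GL-23 = 357.679°,  θ₁₂ = bearing GNSS-22→DART-03 = 190.093°
dₓₜ = R·arcsin(sin δ₁₃ · sin(θ₁₃ − θ₁₂)) = 6370·arcsin(0.98008·sin(167.586°)) = 1352.226 km
|dₓₜ| = 1352.226 km

1352 km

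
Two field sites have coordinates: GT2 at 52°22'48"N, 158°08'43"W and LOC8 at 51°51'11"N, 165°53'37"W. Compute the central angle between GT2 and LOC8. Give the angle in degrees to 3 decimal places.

4.785°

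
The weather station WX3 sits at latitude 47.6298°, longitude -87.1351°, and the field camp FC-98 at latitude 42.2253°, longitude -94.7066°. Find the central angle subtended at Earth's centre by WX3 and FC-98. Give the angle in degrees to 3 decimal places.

7.605°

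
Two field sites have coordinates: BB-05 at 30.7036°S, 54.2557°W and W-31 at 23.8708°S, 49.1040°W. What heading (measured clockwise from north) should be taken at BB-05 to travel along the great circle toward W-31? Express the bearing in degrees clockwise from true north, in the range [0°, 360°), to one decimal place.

Δλ = 5.1517°
y = sin Δλ · cos φ₂ = 0.082112
x = cos φ₁ sin φ₂ − sin φ₁ cos φ₂ cos Δλ = 0.117086
θ = atan2(y, x) = 35.0418° → 35.0418° (mod 360°)

35.0°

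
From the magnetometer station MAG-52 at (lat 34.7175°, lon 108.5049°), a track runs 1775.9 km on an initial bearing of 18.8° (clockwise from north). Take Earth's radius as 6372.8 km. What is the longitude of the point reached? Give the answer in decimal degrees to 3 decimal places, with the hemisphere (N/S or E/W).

δ = d/R = 1775.9/6372.8 = 0.278669 rad
φ₂ = arcsin(sin φ₁ cos δ + cos φ₁ sin δ cos θ)
   = arcsin(0.56953·0.96142 + 0.82197·0.27508·0.94665) = 49.60554°
λ₂ = λ₁ + atan2(sin θ sin δ cos φ₁, cos δ − sin φ₁ sin φ₂) = 116.36716°

116.367°E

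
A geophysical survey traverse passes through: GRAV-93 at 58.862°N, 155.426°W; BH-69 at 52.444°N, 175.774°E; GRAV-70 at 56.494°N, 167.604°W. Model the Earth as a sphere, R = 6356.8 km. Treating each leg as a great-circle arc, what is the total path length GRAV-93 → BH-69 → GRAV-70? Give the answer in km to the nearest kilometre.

GRAV-93→BH-69: c = 0.301993 rad, d = 1919.71 km
BH-69→GRAV-70: c = 0.182228 rad, d = 1158.39 km
Total = 1919.71 + 1158.39 = 3078.10 km

3078 km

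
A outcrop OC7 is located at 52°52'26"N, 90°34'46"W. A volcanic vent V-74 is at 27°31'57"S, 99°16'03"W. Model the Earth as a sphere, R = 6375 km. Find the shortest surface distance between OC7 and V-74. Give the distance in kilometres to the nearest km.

8986 km

OC7: φ = +52.87389°, λ = -90.57944°
V-74: φ = -27.53250°, λ = -99.26750°
Δφ = -80.4064°,  Δλ = -8.6881°
a = sin²(Δφ/2) + cos φ₁ cos φ₂ sin²(Δλ/2) = 0.419741
c = 2·arcsin(√a) = 1.409581 rad = 80.7631°
d = R·c = 6375 × 1.409581 = 8986.1 km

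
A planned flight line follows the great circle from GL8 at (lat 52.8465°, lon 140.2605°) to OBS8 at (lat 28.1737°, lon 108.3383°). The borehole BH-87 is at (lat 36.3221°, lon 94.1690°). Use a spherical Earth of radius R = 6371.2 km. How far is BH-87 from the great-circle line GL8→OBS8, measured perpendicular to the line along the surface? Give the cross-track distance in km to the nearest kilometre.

δ₁₃ = central angle GL8→BH-87 = 0.627396 rad  (haversine)
θ₁₃ = bearing GL8→BH-87 = 261.417°,  θ₁₂ = bearing GL8→OBS8 = 236.273°
dₓₜ = R·arcsin(sin δ₁₃ · sin(θ₁₃ − θ₁₂)) = 6371.2·arcsin(0.58704·sin(25.144°)) = 1606.149 km
|dₓₜ| = 1606.149 km

1606 km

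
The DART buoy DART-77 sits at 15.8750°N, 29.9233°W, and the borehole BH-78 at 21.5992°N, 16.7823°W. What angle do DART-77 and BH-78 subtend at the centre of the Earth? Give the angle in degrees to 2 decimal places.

13.69°

Δφ = 5.7242°,  Δλ = 13.1410°
a = sin²(Δφ/2) + cos φ₁ cos φ₂ sin²(Δλ/2) = 0.014203
c = 2·arcsin(√a) = 0.238919 rad = 13.6890°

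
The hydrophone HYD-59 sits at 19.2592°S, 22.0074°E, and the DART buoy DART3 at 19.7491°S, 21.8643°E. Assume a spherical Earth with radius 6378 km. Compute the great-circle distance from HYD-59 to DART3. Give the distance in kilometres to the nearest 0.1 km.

56.6 km

Δφ = -0.4899°,  Δλ = -0.1431°
a = sin²(Δφ/2) + cos φ₁ cos φ₂ sin²(Δλ/2) = 0.000020
c = 2·arcsin(√a) = 0.008869 rad = 0.5081°
d = R·c = 6378 × 0.008869 = 56.6 km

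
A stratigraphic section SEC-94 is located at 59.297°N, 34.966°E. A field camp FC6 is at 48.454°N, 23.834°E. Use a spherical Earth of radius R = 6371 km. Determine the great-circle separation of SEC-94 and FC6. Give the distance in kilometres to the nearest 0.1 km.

Δφ = -10.8430°,  Δλ = -11.1320°
a = sin²(Δφ/2) + cos φ₁ cos φ₂ sin²(Δλ/2) = 0.012113
c = 2·arcsin(√a) = 0.220561 rad = 12.6372°
d = R·c = 6371 × 0.220561 = 1405.2 km

1405.2 km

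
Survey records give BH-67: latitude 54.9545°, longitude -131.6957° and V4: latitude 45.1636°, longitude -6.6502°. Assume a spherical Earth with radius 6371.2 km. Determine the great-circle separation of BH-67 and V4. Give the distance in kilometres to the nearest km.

7743 km

Δφ = -9.7909°,  Δλ = 125.0455°
a = sin²(Δφ/2) + cos φ₁ cos φ₂ sin²(Δλ/2) = 0.325968
c = 2·arcsin(√a) = 1.215291 rad = 69.6310°
d = R·c = 6371.2 × 1.215291 = 7742.9 km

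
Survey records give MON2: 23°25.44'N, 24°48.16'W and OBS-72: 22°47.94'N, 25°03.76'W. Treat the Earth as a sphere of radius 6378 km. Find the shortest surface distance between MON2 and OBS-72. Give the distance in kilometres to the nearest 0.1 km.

74.5 km

MON2: φ = +23.42400°, λ = -24.80267°
OBS-72: φ = +22.79900°, λ = -25.06267°
Δφ = -0.6250°,  Δλ = -0.2600°
a = sin²(Δφ/2) + cos φ₁ cos φ₂ sin²(Δλ/2) = 0.000034
c = 2·arcsin(√a) = 0.011679 rad = 0.6692°
d = R·c = 6378 × 0.011679 = 74.5 km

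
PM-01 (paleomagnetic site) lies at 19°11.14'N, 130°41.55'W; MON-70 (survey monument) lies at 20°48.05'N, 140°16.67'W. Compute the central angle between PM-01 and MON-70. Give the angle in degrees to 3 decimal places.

PM-01: φ = +19.18567°, λ = -130.69250°
MON-70: φ = +20.80083°, λ = -140.27783°
Δφ = 1.6152°,  Δλ = -9.5853°
a = sin²(Δφ/2) + cos φ₁ cos φ₂ sin²(Δλ/2) = 0.006362
c = 2·arcsin(√a) = 0.159692 rad = 9.1497°

9.150°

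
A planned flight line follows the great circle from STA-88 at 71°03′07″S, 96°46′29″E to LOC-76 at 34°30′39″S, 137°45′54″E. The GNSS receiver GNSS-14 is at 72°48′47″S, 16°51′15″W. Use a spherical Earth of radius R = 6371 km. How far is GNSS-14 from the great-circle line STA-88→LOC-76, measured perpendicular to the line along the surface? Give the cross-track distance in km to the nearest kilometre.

1127 km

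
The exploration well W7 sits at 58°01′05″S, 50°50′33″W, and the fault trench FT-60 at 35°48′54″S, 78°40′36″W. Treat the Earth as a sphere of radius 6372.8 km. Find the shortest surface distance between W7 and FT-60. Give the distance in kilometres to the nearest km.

W7: φ = -58.01806°, λ = -50.84250°
FT-60: φ = -35.81500°, λ = -78.67667°
Δφ = 22.2031°,  Δλ = -27.8342°
a = sin²(Δφ/2) + cos φ₁ cos φ₂ sin²(Δλ/2) = 0.061921
c = 2·arcsin(√a) = 0.502963 rad = 28.8176°
d = R·c = 6372.8 × 0.502963 = 3205.3 km

3205 km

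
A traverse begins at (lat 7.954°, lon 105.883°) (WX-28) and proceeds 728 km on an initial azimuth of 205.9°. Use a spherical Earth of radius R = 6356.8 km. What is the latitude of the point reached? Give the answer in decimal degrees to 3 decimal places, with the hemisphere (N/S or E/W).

δ = d/R = 728/6356.8 = 0.114523 rad
φ₂ = arcsin(sin φ₁ cos δ + cos φ₁ sin δ cos θ)
   = arcsin(0.13838·0.99345 + 0.99038·0.11427·-0.89956) = 2.04391°
λ₂ = λ₁ + atan2(sin θ sin δ cos φ₁, cos δ − sin φ₁ sin φ₂) = 103.02009°

2.044°N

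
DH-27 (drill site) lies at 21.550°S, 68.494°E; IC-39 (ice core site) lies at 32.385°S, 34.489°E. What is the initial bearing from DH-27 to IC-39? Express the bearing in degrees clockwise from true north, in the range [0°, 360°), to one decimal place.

Δλ = -34.0050°
y = sin Δλ · cos φ₂ = -0.472282
x = cos φ₁ sin φ₂ − sin φ₁ cos φ₂ cos Δλ = -0.241026
θ = atan2(y, x) = -117.0372° → 242.9628° (mod 360°)

243.0°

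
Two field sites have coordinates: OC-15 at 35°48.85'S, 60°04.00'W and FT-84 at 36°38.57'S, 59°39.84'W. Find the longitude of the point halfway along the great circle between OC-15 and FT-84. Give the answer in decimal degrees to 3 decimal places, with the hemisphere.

59.866°W

OC-15: φ = -35.81417°, λ = -60.06667°
FT-84: φ = -36.64283°, λ = -59.66400°
Bx = cos φ₂ cos Δλ = 0.802352,  By = cos φ₂ sin Δλ = 0.005639
φₘ = atan2(sin φ₁ + sin φ₂, √((cos φ₁ + Bx)² + By²)) = -36.22867°
λₘ = λ₁ + atan2(By, cos φ₁ + Bx) = -59.86640°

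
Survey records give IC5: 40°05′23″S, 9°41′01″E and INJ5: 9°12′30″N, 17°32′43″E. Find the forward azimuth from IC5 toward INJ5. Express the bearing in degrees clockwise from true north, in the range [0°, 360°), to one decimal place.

10.2°

IC5: φ = -40.08972°, λ = +9.68361°
INJ5: φ = +9.20833°, λ = +17.54528°
Δλ = 7.8617°
y = sin Δλ · cos φ₂ = 0.135019
x = cos φ₁ sin φ₂ − sin φ₁ cos φ₂ cos Δλ = 0.752138
θ = atan2(y, x) = 10.1770° → 10.1770° (mod 360°)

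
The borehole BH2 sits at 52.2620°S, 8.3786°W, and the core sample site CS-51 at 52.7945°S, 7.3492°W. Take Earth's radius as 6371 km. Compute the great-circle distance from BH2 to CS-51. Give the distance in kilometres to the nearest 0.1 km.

91.4 km

Δφ = -0.5325°,  Δλ = 1.0294°
a = sin²(Δφ/2) + cos φ₁ cos φ₂ sin²(Δλ/2) = 0.000051
c = 2·arcsin(√a) = 0.014347 rad = 0.8220°
d = R·c = 6371 × 0.014347 = 91.4 km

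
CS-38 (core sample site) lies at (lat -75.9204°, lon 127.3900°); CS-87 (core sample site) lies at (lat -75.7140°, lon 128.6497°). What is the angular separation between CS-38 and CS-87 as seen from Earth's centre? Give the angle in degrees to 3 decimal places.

Δφ = 0.2064°,  Δλ = 1.2597°
a = sin²(Δφ/2) + cos φ₁ cos φ₂ sin²(Δλ/2) = 0.000010
c = 2·arcsin(√a) = 0.006480 rad = 0.3713°

0.371°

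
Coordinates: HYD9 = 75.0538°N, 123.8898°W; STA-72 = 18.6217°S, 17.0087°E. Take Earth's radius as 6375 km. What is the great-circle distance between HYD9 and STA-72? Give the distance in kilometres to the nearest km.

13338 km

Δφ = -93.6755°,  Δλ = 140.8985°
a = sin²(Δφ/2) + cos φ₁ cos φ₂ sin²(Δλ/2) = 0.749092
c = 2·arcsin(√a) = 2.092300 rad = 119.8800°
d = R·c = 6375 × 2.092300 = 13338.4 km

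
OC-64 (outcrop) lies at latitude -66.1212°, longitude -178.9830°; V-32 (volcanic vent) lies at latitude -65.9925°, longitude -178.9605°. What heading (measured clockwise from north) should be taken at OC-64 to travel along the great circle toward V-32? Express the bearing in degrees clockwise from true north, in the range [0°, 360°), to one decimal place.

4.1°

Δλ = 0.0225°
y = sin Δλ · cos φ₂ = 0.000160
x = cos φ₁ sin φ₂ − sin φ₁ cos φ₂ cos Δλ = 0.002246
θ = atan2(y, x) = 4.0686° → 4.0686° (mod 360°)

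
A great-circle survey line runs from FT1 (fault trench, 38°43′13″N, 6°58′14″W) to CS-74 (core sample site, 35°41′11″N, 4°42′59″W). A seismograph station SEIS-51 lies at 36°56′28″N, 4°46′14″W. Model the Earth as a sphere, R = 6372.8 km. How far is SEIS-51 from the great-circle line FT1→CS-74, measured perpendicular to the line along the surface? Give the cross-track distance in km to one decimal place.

FT1: φ = +38.72028°, λ = -6.97056°
CS-74: φ = +35.68639°, λ = -4.71639°
SEIS-51: φ = +36.94111°, λ = -4.77056°
δ₁₃ = central angle FT1→SEIS-51 = 0.043402 rad  (haversine)
θ₁₃ = bearing FT1→SEIS-51 = 134.997°,  θ₁₂ = bearing FT1→CS-74 = 148.695°
dₓₜ = R·arcsin(sin δ₁₃ · sin(θ₁₃ − θ₁₂)) = 6372.8·arcsin(0.04339·sin(-13.698°)) = -65.478 km
|dₓₜ| = 65.478 km

65.5 km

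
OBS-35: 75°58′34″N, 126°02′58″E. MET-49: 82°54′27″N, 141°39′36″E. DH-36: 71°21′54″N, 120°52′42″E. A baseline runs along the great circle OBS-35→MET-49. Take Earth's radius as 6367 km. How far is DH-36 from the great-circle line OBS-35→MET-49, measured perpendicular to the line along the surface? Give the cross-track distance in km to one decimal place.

47.9 km

OBS-35: φ = +75.97611°, λ = +126.04944°
MET-49: φ = +82.90750°, λ = +141.66000°
DH-36: φ = +71.36500°, λ = +120.87833°
δ₁₃ = central angle OBS-35→DH-36 = 0.084308 rad  (haversine)
θ₁₃ = bearing OBS-35→DH-36 = 199.999°,  θ₁₂ = bearing OBS-35→MET-49 = 14.874°
dₓₜ = R·arcsin(sin δ₁₃ · sin(θ₁₃ − θ₁₂)) = 6367·arcsin(0.08421·sin(185.125°)) = -47.897 km
|dₓₜ| = 47.897 km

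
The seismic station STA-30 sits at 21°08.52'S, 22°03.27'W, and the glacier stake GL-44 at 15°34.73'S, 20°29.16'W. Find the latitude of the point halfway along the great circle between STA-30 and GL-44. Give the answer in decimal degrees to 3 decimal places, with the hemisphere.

18.362°S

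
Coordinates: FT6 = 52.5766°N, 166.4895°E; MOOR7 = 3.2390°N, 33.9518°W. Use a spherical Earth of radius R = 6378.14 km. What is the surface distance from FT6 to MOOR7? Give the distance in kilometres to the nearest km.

13534 km

Δφ = -49.3376°,  Δλ = 159.5587°
a = sin²(Δφ/2) + cos φ₁ cos φ₂ sin²(Δλ/2) = 0.761826
c = 2·arcsin(√a) = 2.121929 rad = 121.5776°
d = R·c = 6378.14 × 2.121929 = 13534.0 km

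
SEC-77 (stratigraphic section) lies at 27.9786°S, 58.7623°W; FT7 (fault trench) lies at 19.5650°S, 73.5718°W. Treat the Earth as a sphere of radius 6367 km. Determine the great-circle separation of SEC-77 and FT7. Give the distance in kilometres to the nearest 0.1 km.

Δφ = 8.4136°,  Δλ = -14.8095°
a = sin²(Δφ/2) + cos φ₁ cos φ₂ sin²(Δλ/2) = 0.019202
c = 2·arcsin(√a) = 0.278041 rad = 15.9306°
d = R·c = 6367 × 0.278041 = 1770.3 km

1770.3 km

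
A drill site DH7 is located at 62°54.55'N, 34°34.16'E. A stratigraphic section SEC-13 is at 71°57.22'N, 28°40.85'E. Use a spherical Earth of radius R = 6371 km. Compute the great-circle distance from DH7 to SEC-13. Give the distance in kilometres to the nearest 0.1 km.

DH7: φ = +62.90917°, λ = +34.56933°
SEC-13: φ = +71.95367°, λ = +28.68083°
Δφ = 9.0445°,  Δλ = -5.8885°
a = sin²(Δφ/2) + cos φ₁ cos φ₂ sin²(Δλ/2) = 0.006589
c = 2·arcsin(√a) = 0.162523 rad = 9.3119°
d = R·c = 6371 × 0.162523 = 1035.4 km

1035.4 km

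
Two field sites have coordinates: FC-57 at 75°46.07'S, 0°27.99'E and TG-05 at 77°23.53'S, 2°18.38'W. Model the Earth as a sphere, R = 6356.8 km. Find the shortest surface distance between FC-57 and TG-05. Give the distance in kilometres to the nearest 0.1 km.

FC-57: φ = -75.76783°, λ = +0.46650°
TG-05: φ = -77.39217°, λ = -2.30633°
Δφ = -1.6243°,  Δλ = -2.7728°
a = sin²(Δφ/2) + cos φ₁ cos φ₂ sin²(Δλ/2) = 0.000232
c = 2·arcsin(√a) = 0.030486 rad = 1.7467°
d = R·c = 6356.8 × 0.030486 = 193.8 km

193.8 km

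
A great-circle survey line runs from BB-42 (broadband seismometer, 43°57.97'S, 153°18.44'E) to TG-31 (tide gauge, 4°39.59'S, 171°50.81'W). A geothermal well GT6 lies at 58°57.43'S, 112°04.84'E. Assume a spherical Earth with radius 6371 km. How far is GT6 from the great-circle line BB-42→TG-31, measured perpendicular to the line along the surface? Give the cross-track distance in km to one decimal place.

BB-42: φ = -43.96617°, λ = +153.30733°
TG-31: φ = -4.65983°, λ = -171.84683°
GT6: φ = -58.95717°, λ = +112.08067°
δ₁₃ = central angle BB-42→GT6 = 0.507507 rad  (haversine)
θ₁₃ = bearing BB-42→GT6 = 224.370°,  θ₁₂ = bearing BB-42→TG-31 = 48.188°
dₓₜ = R·arcsin(sin δ₁₃ · sin(θ₁₃ − θ₁₂)) = 6371·arcsin(0.48600·sin(176.182°)) = 206.205 km
|dₓₜ| = 206.205 km

206.2 km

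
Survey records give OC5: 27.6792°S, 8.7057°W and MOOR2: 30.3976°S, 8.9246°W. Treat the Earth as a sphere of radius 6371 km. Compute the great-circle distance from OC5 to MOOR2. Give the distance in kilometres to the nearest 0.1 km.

303.0 km

Δφ = -2.7184°,  Δλ = -0.2189°
a = sin²(Δφ/2) + cos φ₁ cos φ₂ sin²(Δλ/2) = 0.000565
c = 2·arcsin(√a) = 0.047562 rad = 2.7251°
d = R·c = 6371 × 0.047562 = 303.0 km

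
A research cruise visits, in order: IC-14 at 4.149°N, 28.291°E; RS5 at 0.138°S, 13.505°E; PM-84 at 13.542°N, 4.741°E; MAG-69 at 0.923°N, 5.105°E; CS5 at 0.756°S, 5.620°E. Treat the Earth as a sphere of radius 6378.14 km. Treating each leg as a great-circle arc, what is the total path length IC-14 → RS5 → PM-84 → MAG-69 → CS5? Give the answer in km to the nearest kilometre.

IC-14→RS5: c = 0.268482 rad, d = 1712.41 km
RS5→PM-84: c = 0.282790 rad, d = 1803.67 km
PM-84→MAG-69: c = 0.220333 rad, d = 1405.31 km
MAG-69→CS5: c = 0.030652 rad, d = 195.50 km
Total = 1712.41 + 1803.67 + 1405.31 + 195.50 = 5116.90 km

5117 km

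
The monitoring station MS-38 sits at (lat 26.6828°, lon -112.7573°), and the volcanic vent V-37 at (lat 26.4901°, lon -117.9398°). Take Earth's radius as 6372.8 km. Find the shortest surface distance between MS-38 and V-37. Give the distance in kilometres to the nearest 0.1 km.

515.9 km

Δφ = -0.1927°,  Δλ = -5.1825°
a = sin²(Δφ/2) + cos φ₁ cos φ₂ sin²(Δλ/2) = 0.001637
c = 2·arcsin(√a) = 0.080952 rad = 4.6382°
d = R·c = 6372.8 × 0.080952 = 515.9 km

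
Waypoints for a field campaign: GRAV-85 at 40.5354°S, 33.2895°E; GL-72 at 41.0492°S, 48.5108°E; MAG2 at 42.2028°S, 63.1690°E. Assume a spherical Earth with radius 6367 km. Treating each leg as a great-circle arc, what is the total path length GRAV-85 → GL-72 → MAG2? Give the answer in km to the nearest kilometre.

2503 km

GRAV-85→GL-72: c = 0.201073 rad, d = 1280.23 km
GL-72→MAG2: c = 0.192052 rad, d = 1222.79 km
Total = 1280.23 + 1222.79 = 2503.02 km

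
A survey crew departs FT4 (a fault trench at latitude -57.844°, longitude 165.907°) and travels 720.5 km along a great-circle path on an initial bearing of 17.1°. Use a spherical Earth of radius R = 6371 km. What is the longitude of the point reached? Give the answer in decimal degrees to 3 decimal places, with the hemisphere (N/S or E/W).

δ = d/R = 720.5/6371 = 0.113091 rad
φ₂ = arcsin(sin φ₁ cos δ + cos φ₁ sin δ cos θ)
   = arcsin(-0.84660·0.99361 + 0.53223·0.11285·0.95579) = -51.60869°
λ₂ = λ₁ + atan2(sin θ sin δ cos φ₁, cos δ − sin φ₁ sin φ₂) = 168.96984°

168.970°E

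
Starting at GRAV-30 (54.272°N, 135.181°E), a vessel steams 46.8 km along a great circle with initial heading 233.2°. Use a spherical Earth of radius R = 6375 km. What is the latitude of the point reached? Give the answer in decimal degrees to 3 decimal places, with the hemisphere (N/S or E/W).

δ = d/R = 46.8/6375 = 0.007341 rad
φ₂ = arcsin(sin φ₁ cos δ + cos φ₁ sin δ cos θ)
   = arcsin(0.81180·0.99997 + 0.58394·0.00734·-0.59902) = 54.01867°
λ₂ = λ₁ + atan2(sin θ sin δ cos φ₁, cos δ − sin φ₁ sin φ₂) = 134.60774°

54.019°N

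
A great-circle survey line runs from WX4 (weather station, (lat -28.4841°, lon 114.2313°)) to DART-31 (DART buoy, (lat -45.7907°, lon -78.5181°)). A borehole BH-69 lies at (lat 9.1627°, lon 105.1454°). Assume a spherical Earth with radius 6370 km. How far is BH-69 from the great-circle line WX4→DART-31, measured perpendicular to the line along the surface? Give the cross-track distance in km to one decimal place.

δ₁₃ = central angle WX4→BH-69 = 0.674686 rad  (haversine)
θ₁₃ = bearing WX4→BH-69 = 345.547°,  θ₁₂ = bearing WX4→DART-31 = 170.841°
dₓₜ = R·arcsin(sin δ₁₃ · sin(θ₁₃ − θ₁₂)) = 6370·arcsin(0.62465·sin(174.707°)) = 367.278 km
|dₓₜ| = 367.278 km

367.3 km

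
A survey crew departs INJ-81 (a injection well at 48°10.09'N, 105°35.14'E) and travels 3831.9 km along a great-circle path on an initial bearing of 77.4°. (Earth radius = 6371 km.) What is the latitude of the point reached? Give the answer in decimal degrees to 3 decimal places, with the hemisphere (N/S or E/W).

INJ-81: φ = +48.16817°, λ = +105.58567°
δ = d/R = 3831.9/6371 = 0.601460 rad
φ₂ = arcsin(sin φ₁ cos δ + cos φ₁ sin δ cos θ)
   = arcsin(0.74511·0.82451 + 0.66695·0.56585·0.21814) = 44.16063°
λ₂ = λ₁ + atan2(sin θ sin δ cos φ₁, cos δ − sin φ₁ sin φ₂) = 155.91820°

44.161°N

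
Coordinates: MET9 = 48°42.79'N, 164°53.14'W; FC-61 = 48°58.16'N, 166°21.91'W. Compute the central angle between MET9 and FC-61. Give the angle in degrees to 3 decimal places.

1.007°

MET9: φ = +48.71317°, λ = -164.88567°
FC-61: φ = +48.96933°, λ = -166.36517°
Δφ = 0.2562°,  Δλ = -1.4795°
a = sin²(Δφ/2) + cos φ₁ cos φ₂ sin²(Δλ/2) = 0.000077
c = 2·arcsin(√a) = 0.017573 rad = 1.0068°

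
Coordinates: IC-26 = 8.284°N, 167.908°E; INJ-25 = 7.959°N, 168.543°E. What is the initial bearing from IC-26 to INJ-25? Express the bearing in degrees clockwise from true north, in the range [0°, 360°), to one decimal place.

Δλ = 0.6350°
y = sin Δλ · cos φ₂ = 0.010976
x = cos φ₁ sin φ₂ − sin φ₁ cos φ₂ cos Δλ = -0.005664
θ = atan2(y, x) = 117.2937° → 117.2937° (mod 360°)

117.3°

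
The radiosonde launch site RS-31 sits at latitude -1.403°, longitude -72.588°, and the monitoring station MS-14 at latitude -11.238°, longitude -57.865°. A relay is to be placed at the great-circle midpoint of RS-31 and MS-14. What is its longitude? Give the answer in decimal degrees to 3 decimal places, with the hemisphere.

Bx = cos φ₂ cos Δλ = 0.948621,  By = cos φ₂ sin Δλ = 0.249273
φₘ = atan2(sin φ₁ + sin φ₂, √((cos φ₁ + Bx)² + By²)) = -6.37259°
λₘ = λ₁ + atan2(By, cos φ₁ + Bx) = -65.29704°

65.297°W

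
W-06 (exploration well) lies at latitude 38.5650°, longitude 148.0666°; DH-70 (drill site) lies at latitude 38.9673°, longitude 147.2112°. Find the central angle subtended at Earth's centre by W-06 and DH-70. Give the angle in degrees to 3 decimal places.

Δφ = 0.4023°,  Δλ = -0.8554°
a = sin²(Δφ/2) + cos φ₁ cos φ₂ sin²(Δλ/2) = 0.000046
c = 2·arcsin(√a) = 0.013594 rad = 0.7789°

0.779°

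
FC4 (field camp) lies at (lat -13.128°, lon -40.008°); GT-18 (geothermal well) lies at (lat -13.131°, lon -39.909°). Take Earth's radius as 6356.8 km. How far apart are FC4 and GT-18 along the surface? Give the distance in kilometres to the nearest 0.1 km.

10.7 km

Δφ = -0.0030°,  Δλ = 0.0990°
a = sin²(Δφ/2) + cos φ₁ cos φ₂ sin²(Δλ/2) = 0.000001
c = 2·arcsin(√a) = 0.001684 rad = 0.0965°
d = R·c = 6356.8 × 0.001684 = 10.7 km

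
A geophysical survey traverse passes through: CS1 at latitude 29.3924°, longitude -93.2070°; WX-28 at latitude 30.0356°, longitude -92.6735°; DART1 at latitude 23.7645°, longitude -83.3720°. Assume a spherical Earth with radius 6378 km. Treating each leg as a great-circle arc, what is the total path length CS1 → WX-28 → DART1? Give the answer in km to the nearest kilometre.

1245 km

CS1→WX-28: c = 0.013835 rad, d = 88.24 km
WX-28→DART1: c = 0.181365 rad, d = 1156.74 km
Total = 88.24 + 1156.74 = 1244.99 km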